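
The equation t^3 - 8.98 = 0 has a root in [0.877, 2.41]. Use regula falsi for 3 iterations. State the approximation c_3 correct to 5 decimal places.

2.07303

False-position update: c = (a·f(b) − b·f(a))/(f(b) − f(a)); replace the endpoint whose sign matches f(c).
f(0.877000) = -8.305474, f(2.410000) = 5.017521
step 1: c = 1.832663, f(c) = -2.824721 < 0 → new bracket [1.832663, 2.410000]
step 2: c = 2.040616, f(c) = -0.482647 < 0 → new bracket [2.040616, 2.410000]
step 3: c = 2.073030, f(c) = -0.071255 < 0 → new bracket [2.073030, 2.410000]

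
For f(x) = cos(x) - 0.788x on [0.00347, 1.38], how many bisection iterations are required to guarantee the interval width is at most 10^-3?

Initial width b − a = 1.38 − 0.00347 = 1.376530.
After n steps the width is (b−a)/2^n; need (b−a)/2^n ≤ 10^-3.
So n ≥ log₂(1.376530/10^-3) = log₂(1376.5300) ≈ 10.4268.
Hence n = 11.

11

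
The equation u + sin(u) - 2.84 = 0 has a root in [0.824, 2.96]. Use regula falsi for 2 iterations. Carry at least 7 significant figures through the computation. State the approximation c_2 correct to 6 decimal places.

2.254790

False-position update: c = (a·f(b) − b·f(a))/(f(b) − f(a)); replace the endpoint whose sign matches f(c).
f(0.824000) = -1.282131, f(2.960000) = 0.300596
step 1: c = 2.554325, f(c) = 0.268413 > 0 → new bracket [0.824000, 2.554325]
step 2: c = 2.254790, f(c) = 0.189845 > 0 → new bracket [0.824000, 2.254790]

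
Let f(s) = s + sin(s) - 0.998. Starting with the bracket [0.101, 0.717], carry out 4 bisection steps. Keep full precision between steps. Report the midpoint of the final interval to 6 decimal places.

0.505250

f(0.101000) = -0.796172, f(0.717000) = 0.376126 (opposite signs)
step 1: m = 0.409000, f(m) = -0.191308 < 0 → root in [0.409000, 0.717000]
step 2: m = 0.563000, f(m) = 0.098726 > 0 → root in [0.409000, 0.563000]
step 3: m = 0.486000, f(m) = -0.044907 < 0 → root in [0.486000, 0.563000]
step 4: m = 0.524500, f(m) = 0.027280 > 0 → root in [0.486000, 0.524500]
Midpoint of [0.486000, 0.524500] = 0.505250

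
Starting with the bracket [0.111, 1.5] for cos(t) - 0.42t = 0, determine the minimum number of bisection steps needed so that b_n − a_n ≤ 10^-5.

Initial width b − a = 1.5 − 0.111 = 1.389000.
After n steps the width is (b−a)/2^n; need (b−a)/2^n ≤ 10^-5.
So n ≥ log₂(1.389000/10^-5) = log₂(138900.0000) ≈ 17.0837.
Hence n = 18.

18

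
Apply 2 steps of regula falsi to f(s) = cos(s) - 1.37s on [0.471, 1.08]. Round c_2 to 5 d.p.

0.60079

f(0.471000) = 0.245845, f(1.080000) = -1.008272
step 1: c = 0.590383, f(c) = 0.021904 > 0 → new bracket [0.590383, 1.080000]
step 2: c = 0.600793, f(c) = 0.001801 > 0 → new bracket [0.600793, 1.080000]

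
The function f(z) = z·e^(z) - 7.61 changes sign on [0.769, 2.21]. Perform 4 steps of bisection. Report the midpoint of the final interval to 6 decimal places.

f(0.769000) = -5.950800, f(2.210000) = 12.535733 (opposite signs)
step 1: m = 1.489500, f(m) = -1.004250 < 0 → root in [1.489500, 2.210000]
step 2: m = 1.849750, f(m) = 4.151136 > 0 → root in [1.489500, 1.849750]
step 3: m = 1.669625, f(m) = 1.256003 > 0 → root in [1.489500, 1.669625]
step 4: m = 1.579562, f(m) = 0.055352 > 0 → root in [1.489500, 1.579562]
Midpoint of [1.489500, 1.579562] = 1.534531

1.534531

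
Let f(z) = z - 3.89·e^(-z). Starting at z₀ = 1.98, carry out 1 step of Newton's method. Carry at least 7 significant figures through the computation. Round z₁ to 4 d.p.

Newton update: z ← z − f(z)/f'(z).
f'(z) = 1 + 3.89·e^(-z)
z_0 = 1.980000: f = 1.442911, f' = 1.537089 → z_1 = 1.980000 - (1.442911)/(1.537089) = 1.041271

1.0413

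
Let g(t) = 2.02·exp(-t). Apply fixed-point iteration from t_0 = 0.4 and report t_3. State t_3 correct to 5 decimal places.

t_1 = g(0.400000) = 1.354046
t_2 = g(1.354046) = 0.521551
t_3 = g(0.521551) = 1.199071

1.19907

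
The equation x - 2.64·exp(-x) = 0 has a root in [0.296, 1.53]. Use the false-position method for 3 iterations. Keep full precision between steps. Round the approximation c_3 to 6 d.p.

0.988448

f(0.296000) = -1.667599, f(1.530000) = 0.958346
step 1: c = 1.079648, f(c) = 0.182801 > 0 → new bracket [0.296000, 1.079648]
step 2: c = 1.002232, f(c) = 0.033195 > 0 → new bracket [0.296000, 1.002232]
step 3: c = 0.988448, f(c) = 0.005962 > 0 → new bracket [0.296000, 0.988448]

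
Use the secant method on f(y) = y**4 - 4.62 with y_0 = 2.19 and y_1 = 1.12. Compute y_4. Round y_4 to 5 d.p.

1.44585

f(y_0) = 18.382575, f(y_1) = -3.046481
y_2 = 1.120000 - (-3.046481)·(1.120000 - 2.190000)/(-3.046481 - (18.382575)) = 1.272117; f(y_2) = -2.001160
y_3 = 1.272117 - (-2.001160)·(1.272117 - 1.120000)/(-2.001160 - (-3.046481)) = 1.563331; f(y_3) = 1.353157
y_4 = 1.563331 - (1.353157)·(1.563331 - 1.272117)/(1.353157 - (-2.001160)) = 1.445853; f(y_4) = -0.249843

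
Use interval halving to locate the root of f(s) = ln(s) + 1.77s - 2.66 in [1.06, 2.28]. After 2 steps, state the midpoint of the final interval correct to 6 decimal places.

1.212500

f(1.060000) = -0.725531, f(2.280000) = 2.199775 (opposite signs)
step 1: m = 1.670000, f(m) = 0.808724 > 0 → root in [1.060000, 1.670000]
step 2: m = 1.365000, f(m) = 0.067204 > 0 → root in [1.060000, 1.365000]
Midpoint of [1.060000, 1.365000] = 1.212500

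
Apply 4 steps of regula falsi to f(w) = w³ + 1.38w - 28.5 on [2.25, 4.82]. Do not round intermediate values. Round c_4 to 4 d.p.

2.8773

f(2.250000) = -14.004375, f(4.820000) = 90.131768
step 1: c = 2.595617, f(c) = -7.430781 < 0 → new bracket [2.595617, 4.820000]
step 2: c = 2.765036, f(c) = -3.544384 < 0 → new bracket [2.765036, 4.820000]
step 3: c = 2.842789, f(c) = -1.603108 < 0 → new bracket [2.842789, 4.820000]
step 4: c = 2.877341, f(c) = -0.707496 < 0 → new bracket [2.877341, 4.820000]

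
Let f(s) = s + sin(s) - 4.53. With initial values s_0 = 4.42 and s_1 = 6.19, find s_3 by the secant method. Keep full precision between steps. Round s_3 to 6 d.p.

5.308231

Secant update: s_(k+1) = s_k − f(s_k)·(s_k − s_(k-1))/(f(s_k) − f(s_(k-1))).
f(s_0) = -1.067558, f(s_1) = 1.566949
s_2 = 6.190000 - (1.566949)·(6.190000 - 4.420000)/(1.566949 - (-1.067558)) = 5.137241; f(s_2) = -0.303858
s_3 = 5.137241 - (-0.303858)·(5.137241 - 6.190000)/(-0.303858 - (1.566949)) = 5.308231; f(s_3) = -0.049445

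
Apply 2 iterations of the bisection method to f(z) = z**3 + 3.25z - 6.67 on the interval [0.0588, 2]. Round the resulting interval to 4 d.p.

f(0.058800) = -6.478697, f(2.000000) = 7.830000 (opposite signs)
step 1: m = 1.029400, f(m) = -2.233632 < 0 → root in [1.029400, 2.000000]
step 2: m = 1.514700, f(m) = 1.727976 > 0 → root in [1.029400, 1.514700]

[1.0294, 1.5147]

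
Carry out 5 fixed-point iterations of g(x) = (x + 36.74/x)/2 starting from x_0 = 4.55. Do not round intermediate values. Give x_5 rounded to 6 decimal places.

x_1 = g(4.550000) = 6.312363
x_2 = g(6.312363) = 6.066344
x_3 = g(6.066344) = 6.061355
x_4 = g(6.061355) = 6.061353
x_5 = g(6.061353) = 6.061353

6.061353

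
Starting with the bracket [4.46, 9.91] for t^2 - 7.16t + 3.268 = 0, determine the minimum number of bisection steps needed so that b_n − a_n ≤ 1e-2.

Initial width b − a = 9.91 − 4.46 = 5.450000.
After n steps the width is (b−a)/2^n; need (b−a)/2^n ≤ 1e-2.
So n ≥ log₂(5.450000/1e-2) = log₂(545.0000) ≈ 9.0901.
Hence n = 10.

10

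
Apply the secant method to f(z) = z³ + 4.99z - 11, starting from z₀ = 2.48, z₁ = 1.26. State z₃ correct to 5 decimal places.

1.52007

f(z_0) = 16.628192, f(z_1) = -2.712224
z_2 = 1.260000 - (-2.712224)·(1.260000 - 2.480000)/(-2.712224 - (16.628192)) = 1.431088; f(z_2) = -0.927984
z_3 = 1.431088 - (-0.927984)·(1.431088 - 1.260000)/(-0.927984 - (-2.712224)) = 1.520071; f(z_3) = 0.097454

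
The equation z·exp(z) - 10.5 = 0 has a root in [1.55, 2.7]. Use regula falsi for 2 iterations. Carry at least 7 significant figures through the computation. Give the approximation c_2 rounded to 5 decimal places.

1.71946

f(1.550000) = -3.197221, f(2.700000) = 29.675276
step 1: c = 1.661850, f(c) = -1.743623 < 0 → new bracket [1.661850, 2.700000]
step 2: c = 1.719464, f(c) = -0.902756 < 0 → new bracket [1.719464, 2.700000]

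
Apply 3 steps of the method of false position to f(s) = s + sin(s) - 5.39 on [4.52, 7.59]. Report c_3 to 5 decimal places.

5.82874

f(4.520000) = -1.851550, f(7.590000) = 3.165359
step 1: c = 5.653020, f(c) = -0.326258 < 0 → new bracket [5.653020, 7.590000]
step 2: c = 5.834012, f(c) = 0.009792 > 0 → new bracket [5.653020, 5.834012]
step 3: c = 5.828739, f(c) = -0.000226 < 0 → new bracket [5.828739, 5.834012]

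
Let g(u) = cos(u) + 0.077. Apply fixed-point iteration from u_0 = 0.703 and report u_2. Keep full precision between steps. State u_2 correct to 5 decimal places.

0.74453

u_1 = g(0.703000) = 0.839906
u_2 = g(0.839906) = 0.744533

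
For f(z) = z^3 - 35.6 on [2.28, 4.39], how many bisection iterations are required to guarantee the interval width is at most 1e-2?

Initial width b − a = 4.39 − 2.28 = 2.110000.
After n steps the width is (b−a)/2^n; need (b−a)/2^n ≤ 1e-2.
So n ≥ log₂(2.110000/1e-2) = log₂(211.0000) ≈ 7.7211.
Hence n = 8.

8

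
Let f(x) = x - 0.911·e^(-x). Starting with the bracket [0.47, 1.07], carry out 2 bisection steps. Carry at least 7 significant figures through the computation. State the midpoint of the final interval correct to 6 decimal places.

0.545000

f(0.470000) = -0.099377, f(1.070000) = 0.757519 (opposite signs)
step 1: m = 0.770000, f(m) = 0.348195 > 0 → root in [0.470000, 0.770000]
step 2: m = 0.620000, f(m) = 0.129933 > 0 → root in [0.470000, 0.620000]
Midpoint of [0.470000, 0.620000] = 0.545000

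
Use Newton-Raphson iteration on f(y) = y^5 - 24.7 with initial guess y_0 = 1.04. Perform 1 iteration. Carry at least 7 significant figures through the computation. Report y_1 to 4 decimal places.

5.0547

f'(y) = 5y^4
y_0 = 1.040000: f = -23.483347, f' = 5.849293 → y_1 = 1.040000 - (-23.483347)/(5.849293) = 5.054733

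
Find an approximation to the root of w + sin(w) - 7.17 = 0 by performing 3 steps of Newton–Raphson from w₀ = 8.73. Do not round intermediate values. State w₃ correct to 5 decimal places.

f'(w) = 1 + cos(w)
w_0 = 8.730000: f = 2.200215, f' = 0.231804 → w_1 = 8.730000 - (2.200215)/(0.231804) = -0.761699
w_1 = -0.761699: f = -8.621850, f' = 1.723665 → w_2 = -0.761699 - (-8.621850)/(1.723665) = 4.240347
w_2 = 4.240347: f = -3.820295, f' = 0.545294 → w_3 = 4.240347 - (-3.820295)/(0.545294) = 11.246280

11.24628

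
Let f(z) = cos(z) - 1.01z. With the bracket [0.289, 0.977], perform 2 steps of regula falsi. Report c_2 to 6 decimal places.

0.733431

f(0.289000) = 0.666639, f(0.977000) = -0.427258
step 1: c = 0.708279, f(c) = 0.044122 > 0 → new bracket [0.708279, 0.977000]
step 2: c = 0.733431, f(c) = 0.002117 > 0 → new bracket [0.733431, 0.977000]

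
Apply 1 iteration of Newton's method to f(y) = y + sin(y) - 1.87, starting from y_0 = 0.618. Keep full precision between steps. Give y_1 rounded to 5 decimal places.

0.98857

Newton update: y ← y − f(y)/f'(y).
f'(y) = 1 + cos(y)
y_0 = 0.618000: f = -0.672594, f' = 1.815039 → y_1 = 0.618000 - (-0.672594)/(1.815039) = 0.988567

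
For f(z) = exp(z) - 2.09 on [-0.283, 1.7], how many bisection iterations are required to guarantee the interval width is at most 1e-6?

Initial width b − a = 1.7 − -0.283 = 1.983000.
After n steps the width is (b−a)/2^n; need (b−a)/2^n ≤ 1e-6.
So n ≥ log₂(1.983000/1e-6) = log₂(1983000.0000) ≈ 20.9193.
Hence n = 21.

21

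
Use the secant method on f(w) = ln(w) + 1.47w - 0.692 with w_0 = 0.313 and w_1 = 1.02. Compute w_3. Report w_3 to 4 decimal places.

0.7023

Secant update: w_(k+1) = w_k − f(w_k)·(w_k − w_(k-1))/(f(w_k) − f(w_(k-1))).
f(w_0) = -1.393442, f(w_1) = 0.827203
w_2 = 1.020000 - (0.827203)·(1.020000 - 0.313000)/(0.827203 - (-1.393442)) = 0.756639; f(w_2) = 0.141389
w_3 = 0.756639 - (0.141389)·(0.756639 - 1.020000)/(0.141389 - (0.827203)) = 0.702343; f(w_3) = -0.012888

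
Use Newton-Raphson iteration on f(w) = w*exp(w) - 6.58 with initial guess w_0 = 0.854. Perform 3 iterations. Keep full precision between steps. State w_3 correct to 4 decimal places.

f'(w) = (w+1)*exp(w)
w_0 = 0.854000: f = -4.573933, f' = 4.355091 → w_1 = 0.854000 - (-4.573933)/(4.355091) = 1.904250
w_1 = 1.904250: f = 6.205835, f' = 19.500204 → w_2 = 1.904250 - (6.205835)/(19.500204) = 1.586005
w_2 = 1.586005: f = 1.166364, f' = 12.630562 → w_3 = 1.586005 - (1.166364)/(12.630562) = 1.493661

1.4937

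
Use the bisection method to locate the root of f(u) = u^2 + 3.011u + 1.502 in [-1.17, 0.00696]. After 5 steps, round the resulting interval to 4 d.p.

f(-1.170000) = -0.651970, f(0.006960) = 1.523005 (opposite signs)
step 1: m = -0.581520, f(m) = 0.089209 > 0 → root in [-1.170000, -0.581520]
step 2: m = -0.875760, f(m) = -0.367958 < 0 → root in [-0.875760, -0.581520]
step 3: m = -0.728640, f(m) = -0.161019 < 0 → root in [-0.728640, -0.581520]
step 4: m = -0.655080, f(m) = -0.041316 < 0 → root in [-0.655080, -0.581520]
step 5: m = -0.618300, f(m) = 0.022594 > 0 → root in [-0.655080, -0.618300]

[-0.6551, -0.6183]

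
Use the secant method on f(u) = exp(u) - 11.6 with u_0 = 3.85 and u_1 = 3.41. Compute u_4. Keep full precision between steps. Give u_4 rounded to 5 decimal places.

Secant update: u_(k+1) = u_k − f(u_k)·(u_k − u_(k-1))/(f(u_k) − f(u_(k-1))).
f(u_0) = 35.393063, f(u_1) = 18.665244
u_2 = 3.410000 - (18.665244)·(3.410000 - 3.850000)/(18.665244 - (35.393063)) = 2.919039; f(u_2) = 6.923477
u_3 = 2.919039 - (6.923477)·(2.919039 - 3.410000)/(6.923477 - (18.665244)) = 2.629546; f(u_3) = 2.267474
u_4 = 2.629546 - (2.267474)·(2.629546 - 2.919039)/(2.267474 - (6.923477)) = 2.488563; f(u_4) = 0.443957

2.48856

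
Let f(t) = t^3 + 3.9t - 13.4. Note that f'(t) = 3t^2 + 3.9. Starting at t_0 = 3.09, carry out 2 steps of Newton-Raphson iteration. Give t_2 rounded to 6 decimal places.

1.889398

Newton update: t ← t − f(t)/f'(t).
t_0 = 3.090000: f = 28.154629, f' = 32.544300 → t_1 = 3.090000 - (28.154629)/(32.544300) = 2.224883
t_1 = 2.224883: f = 6.290446, f' = 18.750312 → t_2 = 2.224883 - (6.290446)/(18.750312) = 1.889398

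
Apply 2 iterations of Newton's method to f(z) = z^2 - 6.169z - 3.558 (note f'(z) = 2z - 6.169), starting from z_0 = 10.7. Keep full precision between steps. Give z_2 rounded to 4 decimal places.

6.8183

Newton update: z ← z − f(z)/f'(z).
z_0 = 10.700000: f = 44.923700, f' = 15.231000 → z_1 = 10.700000 - (44.923700)/(15.231000) = 7.750509
z_1 = 7.750509: f = 8.699498, f' = 9.332018 → z_2 = 7.750509 - (8.699498)/(9.332018) = 6.818288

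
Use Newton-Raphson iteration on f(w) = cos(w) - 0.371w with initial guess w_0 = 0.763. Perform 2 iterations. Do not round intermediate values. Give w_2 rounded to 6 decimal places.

f'(w) = -sin(w) - 0.371
w_0 = 0.763000: f = 0.439693, f' = -1.062093 → w_1 = 0.763000 - (0.439693)/(-1.062093) = 1.176987
w_1 = 1.176987: f = -0.052954, f' = -1.294454 → w_2 = 1.176987 - (-0.052954)/(-1.294454) = 1.136079

1.136079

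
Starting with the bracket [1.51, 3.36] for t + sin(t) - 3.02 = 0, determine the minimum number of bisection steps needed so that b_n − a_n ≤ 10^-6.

Initial width b − a = 3.36 − 1.51 = 1.850000.
After n steps the width is (b−a)/2^n; need (b−a)/2^n ≤ 10^-6.
So n ≥ log₂(1.850000/10^-6) = log₂(1850000.0000) ≈ 20.8191.
Hence n = 21.

21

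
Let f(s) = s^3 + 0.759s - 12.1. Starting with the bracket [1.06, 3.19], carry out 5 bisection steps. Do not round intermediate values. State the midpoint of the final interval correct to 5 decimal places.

f(1.060000) = -10.104444, f(3.190000) = 22.782969 (opposite signs)
step 1: m = 2.125000, f(m) = -0.891422 < 0 → root in [2.125000, 3.190000]
step 2: m = 2.657500, f(m) = 8.685121 > 0 → root in [2.125000, 2.657500]
step 3: m = 2.391250, f(m) = 3.388309 > 0 → root in [2.125000, 2.391250]
step 4: m = 2.258125, f(m) = 1.128386 > 0 → root in [2.125000, 2.258125]
step 5: m = 2.191562, f(m) = 0.089353 > 0 → root in [2.125000, 2.191562]
Midpoint of [2.125000, 2.191562] = 2.158281

2.15828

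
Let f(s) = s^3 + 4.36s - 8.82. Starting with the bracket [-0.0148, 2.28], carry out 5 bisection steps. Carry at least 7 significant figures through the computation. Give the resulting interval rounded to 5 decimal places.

[1.34774, 1.41945]

f(-0.014800) = -8.884531, f(2.280000) = 12.973152 (opposite signs)
step 1: m = 1.132600, f(m) = -2.428984 < 0 → root in [1.132600, 2.280000]
step 2: m = 1.706300, f(m) = 3.587292 > 0 → root in [1.132600, 1.706300]
step 3: m = 1.419450, f(m) = 0.228764 > 0 → root in [1.132600, 1.419450]
step 4: m = 1.276025, f(m) = -1.178856 < 0 → root in [1.276025, 1.419450]
step 5: m = 1.347737, f(m) = -0.495839 < 0 → root in [1.347737, 1.419450]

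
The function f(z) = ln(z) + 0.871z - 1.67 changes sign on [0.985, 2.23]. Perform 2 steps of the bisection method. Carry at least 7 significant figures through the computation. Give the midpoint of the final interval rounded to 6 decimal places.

1.451875

f(0.985000) = -0.827179, f(2.230000) = 1.074332 (opposite signs)
step 1: m = 1.607500, f(m) = 0.204813 > 0 → root in [0.985000, 1.607500]
step 2: m = 1.296250, f(m) = -0.281491 < 0 → root in [1.296250, 1.607500]
Midpoint of [1.296250, 1.607500] = 1.451875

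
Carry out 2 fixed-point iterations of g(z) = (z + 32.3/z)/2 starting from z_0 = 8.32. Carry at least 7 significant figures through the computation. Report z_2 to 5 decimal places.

5.69761

z_1 = g(8.320000) = 6.101106
z_2 = g(6.101106) = 5.697614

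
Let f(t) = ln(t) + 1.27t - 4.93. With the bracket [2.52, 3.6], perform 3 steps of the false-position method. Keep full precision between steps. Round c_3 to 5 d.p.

f(2.520000) = -0.805341, f(3.600000) = 0.922934
step 1: c = 3.023258, f(c) = 0.015873 > 0 → new bracket [2.520000, 3.023258]
step 2: c = 3.013531, f(c) = 0.000297 > 0 → new bracket [2.520000, 3.013531]
step 3: c = 3.013349, f(c) = 0.000006 > 0 → new bracket [2.520000, 3.013349]

3.01335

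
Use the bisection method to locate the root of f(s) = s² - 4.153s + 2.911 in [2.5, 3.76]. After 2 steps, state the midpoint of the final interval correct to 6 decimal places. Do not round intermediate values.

f(2.500000) = -1.221500, f(3.760000) = 1.433320 (opposite signs)
step 1: m = 3.130000, f(m) = -0.290990 < 0 → root in [3.130000, 3.760000]
step 2: m = 3.445000, f(m) = 0.471940 > 0 → root in [3.130000, 3.445000]
Midpoint of [3.130000, 3.445000] = 3.287500

3.287500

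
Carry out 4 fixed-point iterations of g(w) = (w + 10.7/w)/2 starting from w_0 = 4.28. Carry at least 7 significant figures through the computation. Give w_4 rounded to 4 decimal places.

w_1 = g(4.280000) = 3.390000
w_2 = g(3.390000) = 3.273171
w_3 = g(3.273171) = 3.271086
w_4 = g(3.271086) = 3.271085

3.2711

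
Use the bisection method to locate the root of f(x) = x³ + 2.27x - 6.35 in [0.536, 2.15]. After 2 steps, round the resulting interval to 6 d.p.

f(0.536000) = -4.979289, f(2.150000) = 8.468875 (opposite signs)
step 1: m = 1.343000, f(m) = -0.879089 < 0 → root in [1.343000, 2.150000]
step 2: m = 1.746500, f(m) = 2.941838 > 0 → root in [1.343000, 1.746500]

[1.343000, 1.746500]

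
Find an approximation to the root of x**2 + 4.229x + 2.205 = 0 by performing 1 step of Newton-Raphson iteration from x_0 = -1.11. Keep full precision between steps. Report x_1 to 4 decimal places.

-0.4843

f'(x) = 2x + 4.229
x_0 = -1.110000: f = -1.257090, f' = 2.009000 → x_1 = -1.110000 - (-1.257090)/(2.009000) = -0.484271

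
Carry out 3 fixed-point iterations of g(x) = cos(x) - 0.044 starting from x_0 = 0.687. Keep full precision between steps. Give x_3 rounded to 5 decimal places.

0.71972

x_1 = g(0.687000) = 0.729152
x_2 = g(0.729152) = 0.701740
x_3 = g(0.701740) = 0.719720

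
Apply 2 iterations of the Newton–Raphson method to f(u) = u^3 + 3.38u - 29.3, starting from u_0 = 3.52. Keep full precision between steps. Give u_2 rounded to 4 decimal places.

Newton update: u ← u − f(u)/f'(u).
f'(u) = 3u^2 + 3.38
u_0 = 3.520000: f = 26.211808, f' = 40.551200 → u_1 = 3.520000 - (26.211808)/(40.551200) = 2.873612
u_1 = 2.873612: f = 4.142080, f' = 28.152938 → u_2 = 2.873612 - (4.142080)/(28.152938) = 2.726484

2.7265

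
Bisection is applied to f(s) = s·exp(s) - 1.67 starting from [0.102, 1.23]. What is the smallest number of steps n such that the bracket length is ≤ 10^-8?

27

Initial width b − a = 1.23 − 0.102 = 1.128000.
After n steps the width is (b−a)/2^n; need (b−a)/2^n ≤ 10^-8.
So n ≥ log₂(1.128000/10^-8) = log₂(112800000.0000) ≈ 26.7492.
Hence n = 27.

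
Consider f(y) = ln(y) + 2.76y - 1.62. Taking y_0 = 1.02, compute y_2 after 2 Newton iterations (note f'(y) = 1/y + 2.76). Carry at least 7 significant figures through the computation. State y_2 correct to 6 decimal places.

0.710635

Newton update: y ← y − f(y)/f'(y).
y_0 = 1.020000: f = 1.215003, f' = 3.740392 → y_1 = 1.020000 - (1.215003)/(3.740392) = 0.695167
y_1 = 0.695167: f = -0.064942, f' = 4.198503 → y_2 = 0.695167 - (-0.064942)/(4.198503) = 0.710635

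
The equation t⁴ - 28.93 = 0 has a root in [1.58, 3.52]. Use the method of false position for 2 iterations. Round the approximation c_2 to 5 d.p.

2.07052

False-position update: c = (a·f(b) − b·f(a))/(f(b) − f(a)); replace the endpoint whose sign matches f(c).
f(1.580000) = -22.697987, f(3.520000) = 124.592012
step 1: c = 1.878962, f(c) = -16.465586 < 0 → new bracket [1.878962, 3.520000]
step 2: c = 2.070519, f(c) = -10.551195 < 0 → new bracket [2.070519, 3.520000]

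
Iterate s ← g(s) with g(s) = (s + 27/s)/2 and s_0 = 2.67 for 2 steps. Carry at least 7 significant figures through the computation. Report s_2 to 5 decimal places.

s_1 = g(2.670000) = 6.391180
s_2 = g(6.391180) = 5.307876

5.30788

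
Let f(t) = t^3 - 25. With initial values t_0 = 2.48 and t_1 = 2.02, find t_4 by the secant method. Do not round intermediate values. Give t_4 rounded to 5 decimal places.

f(t_0) = -9.747008, f(t_1) = -16.757592
t_2 = 2.020000 - (-16.757592)·(2.020000 - 2.480000)/(-16.757592 - (-9.747008)) = 3.119551; f(t_2) = 5.358208
t_3 = 3.119551 - (5.358208)·(3.119551 - 2.020000)/(5.358208 - (-16.757592)) = 2.853152; f(t_3) = -1.773985
t_4 = 2.853152 - (-1.773985)·(2.853152 - 3.119551)/(-1.773985 - (5.358208)) = 2.919413; f(t_4) = -0.117921

2.91941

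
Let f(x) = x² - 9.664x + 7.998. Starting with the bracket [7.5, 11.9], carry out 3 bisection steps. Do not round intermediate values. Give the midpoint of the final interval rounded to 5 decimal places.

8.87500

f(7.500000) = -8.232000, f(11.900000) = 34.606400 (opposite signs)
step 1: m = 9.700000, f(m) = 8.347200 > 0 → root in [7.500000, 9.700000]
step 2: m = 8.600000, f(m) = -1.152400 < 0 → root in [8.600000, 9.700000]
step 3: m = 9.150000, f(m) = 3.294900 > 0 → root in [8.600000, 9.150000]
Midpoint of [8.600000, 9.150000] = 8.875000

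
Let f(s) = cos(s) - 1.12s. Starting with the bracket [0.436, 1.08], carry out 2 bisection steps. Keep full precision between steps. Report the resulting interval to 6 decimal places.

f(0.436000) = 0.418128, f(1.080000) = -0.738272 (opposite signs)
step 1: m = 0.758000, f(m) = -0.122748 < 0 → root in [0.436000, 0.758000]
step 2: m = 0.597000, f(m) = 0.158386 > 0 → root in [0.597000, 0.758000]

[0.597000, 0.758000]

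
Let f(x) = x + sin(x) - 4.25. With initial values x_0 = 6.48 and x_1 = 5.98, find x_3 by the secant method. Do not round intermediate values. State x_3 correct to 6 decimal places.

f(x_0) = 2.425547, f(x_1) = 1.431438
x_2 = 5.980000 - (1.431438)·(5.980000 - 6.480000)/(1.431438 - (2.425547)) = 5.260039; f(x_2) = 0.156289
x_3 = 5.260039 - (0.156289)·(5.260039 - 5.980000)/(0.156289 - (1.431438)) = 5.171797; f(x_3) = 0.025482

5.171797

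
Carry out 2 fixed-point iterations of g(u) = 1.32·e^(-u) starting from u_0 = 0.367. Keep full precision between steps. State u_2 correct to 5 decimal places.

0.52894

u_1 = g(0.367000) = 0.914509
u_2 = g(0.914509) = 0.528942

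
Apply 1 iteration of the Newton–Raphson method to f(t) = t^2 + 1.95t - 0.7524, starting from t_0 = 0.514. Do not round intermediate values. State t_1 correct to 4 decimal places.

f'(t) = 2t + 1.95
t_0 = 0.514000: f = 0.514096, f' = 2.978000 → t_1 = 0.514000 - (0.514096)/(2.978000) = 0.341369

0.3414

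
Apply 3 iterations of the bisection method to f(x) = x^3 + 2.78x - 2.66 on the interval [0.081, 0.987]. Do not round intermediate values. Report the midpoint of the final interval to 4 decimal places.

0.8171

f(0.081000) = -2.434289, f(0.987000) = 1.045365 (opposite signs)
step 1: m = 0.534000, f(m) = -1.023207 < 0 → root in [0.534000, 0.987000]
step 2: m = 0.760500, f(m) = -0.105967 < 0 → root in [0.760500, 0.987000]
step 3: m = 0.873750, f(m) = 0.436080 > 0 → root in [0.760500, 0.873750]
Midpoint of [0.760500, 0.873750] = 0.817125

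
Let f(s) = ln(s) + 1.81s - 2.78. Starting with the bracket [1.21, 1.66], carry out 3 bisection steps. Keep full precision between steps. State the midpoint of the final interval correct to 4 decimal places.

1.3506

f(1.210000) = -0.399280, f(1.660000) = 0.731418 (opposite signs)
step 1: m = 1.435000, f(m) = 0.178515 > 0 → root in [1.210000, 1.435000]
step 2: m = 1.322500, f(m) = -0.106751 < 0 → root in [1.322500, 1.435000]
step 3: m = 1.378750, f(m) = 0.036715 > 0 → root in [1.322500, 1.378750]
Midpoint of [1.322500, 1.378750] = 1.350625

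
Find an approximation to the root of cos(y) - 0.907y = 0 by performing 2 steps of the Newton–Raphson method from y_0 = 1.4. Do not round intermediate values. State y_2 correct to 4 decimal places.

Newton update: y ← y − f(y)/f'(y).
f'(y) = -sin(y) - 0.907
y_0 = 1.400000: f = -1.099833, f' = -1.892450 → y_1 = 1.400000 - (-1.099833)/(-1.892450) = 0.818831
y_1 = 0.818831: f = -0.059604, f' = -1.637348 → y_2 = 0.818831 - (-0.059604)/(-1.637348) = 0.782428

0.7824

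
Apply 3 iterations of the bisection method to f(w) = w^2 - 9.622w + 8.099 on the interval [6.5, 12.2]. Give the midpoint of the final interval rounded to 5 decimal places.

8.99375

f(6.500000) = -12.194000, f(12.200000) = 39.550600 (opposite signs)
step 1: m = 9.350000, f(m) = 5.555800 > 0 → root in [6.500000, 9.350000]
step 2: m = 7.925000, f(m) = -5.349725 < 0 → root in [7.925000, 9.350000]
step 3: m = 8.637500, f(m) = -0.404619 < 0 → root in [8.637500, 9.350000]
Midpoint of [8.637500, 9.350000] = 8.993750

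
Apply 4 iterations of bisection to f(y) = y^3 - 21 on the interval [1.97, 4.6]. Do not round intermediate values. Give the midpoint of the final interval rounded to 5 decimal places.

2.70969

f(1.970000) = -13.354627, f(4.600000) = 76.336000 (opposite signs)
step 1: m = 3.285000, f(m) = 14.449174 > 0 → root in [1.970000, 3.285000]
step 2: m = 2.627500, f(m) = -2.860380 < 0 → root in [2.627500, 3.285000]
step 3: m = 2.956250, f(m) = 4.835893 > 0 → root in [2.627500, 2.956250]
step 4: m = 2.791875, f(m) = 0.761454 > 0 → root in [2.627500, 2.791875]
Midpoint of [2.627500, 2.791875] = 2.709688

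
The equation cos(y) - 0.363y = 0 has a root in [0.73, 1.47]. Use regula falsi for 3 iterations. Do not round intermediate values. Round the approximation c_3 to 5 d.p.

f(0.730000) = 0.480184, f(1.470000) = -0.432984
step 1: c = 1.119125, f(c) = 0.030228 > 0 → new bracket [1.119125, 1.470000]
step 2: c = 1.142022, f(c) = 0.001203 > 0 → new bracket [1.142022, 1.470000]
step 3: c = 1.142930, f(c) = 0.000046 > 0 → new bracket [1.142930, 1.470000]

1.14293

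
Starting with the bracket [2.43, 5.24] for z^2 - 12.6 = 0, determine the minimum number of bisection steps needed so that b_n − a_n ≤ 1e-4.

15

Initial width b − a = 5.24 − 2.43 = 2.810000.
After n steps the width is (b−a)/2^n; need (b−a)/2^n ≤ 1e-4.
So n ≥ log₂(2.810000/1e-4) = log₂(28100.0000) ≈ 14.7783.
Hence n = 15.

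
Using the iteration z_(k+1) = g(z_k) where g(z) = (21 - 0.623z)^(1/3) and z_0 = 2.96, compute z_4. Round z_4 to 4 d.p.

2.6837

z_1 = g(2.960000) = 2.675681
z_2 = g(2.675681) = 2.683903
z_3 = g(2.683903) = 2.683666
z_4 = g(2.683666) = 2.683673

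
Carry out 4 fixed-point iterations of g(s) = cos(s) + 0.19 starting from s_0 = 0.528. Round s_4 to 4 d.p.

0.7595

s_1 = g(0.528000) = 1.053816
s_2 = g(1.053816) = 0.684257
s_3 = g(0.684257) = 0.964889
s_4 = g(0.964889) = 0.759508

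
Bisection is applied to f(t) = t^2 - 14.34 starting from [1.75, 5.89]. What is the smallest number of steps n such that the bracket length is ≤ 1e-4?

Initial width b − a = 5.89 − 1.75 = 4.140000.
After n steps the width is (b−a)/2^n; need (b−a)/2^n ≤ 1e-4.
So n ≥ log₂(4.140000/1e-4) = log₂(41400.0000) ≈ 15.3373.
Hence n = 16.

16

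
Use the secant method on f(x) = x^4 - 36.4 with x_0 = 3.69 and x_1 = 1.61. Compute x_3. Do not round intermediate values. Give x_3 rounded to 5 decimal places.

2.90743

f(x_0) = 148.998179, f(x_1) = -29.681018
x_2 = 1.610000 - (-29.681018)·(1.610000 - 3.690000)/(-29.681018 - (148.998179)) = 1.955516; f(x_2) = -21.776697
x_3 = 1.955516 - (-21.776697)·(1.955516 - 1.610000)/(-21.776697 - (-29.681018)) = 2.907425; f(x_3) = 35.055276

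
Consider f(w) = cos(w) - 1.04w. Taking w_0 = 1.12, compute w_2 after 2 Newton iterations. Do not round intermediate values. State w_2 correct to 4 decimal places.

Newton update: w ← w − f(w)/f'(w).
f'(w) = -sin(w) - 1.04
w_0 = 1.120000: f = -0.729118, f' = -1.940100 → w_1 = 1.120000 - (-0.729118)/(-1.940100) = 0.744186
w_1 = 0.744186: f = -0.038313, f' = -1.717373 → w_2 = 0.744186 - (-0.038313)/(-1.717373) = 0.721876

0.7219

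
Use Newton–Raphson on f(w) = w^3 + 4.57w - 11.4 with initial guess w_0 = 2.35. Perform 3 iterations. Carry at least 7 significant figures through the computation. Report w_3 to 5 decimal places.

f'(w) = 3w^2 + 4.57
w_0 = 2.350000: f = 12.317375, f' = 21.137500 → w_1 = 2.350000 - (12.317375)/(21.137500) = 1.767274
w_1 = 1.767274: f = 2.196091, f' = 13.939770 → w_2 = 1.767274 - (2.196091)/(13.939770) = 1.609732
w_2 = 1.609732: f = 0.127677, f' = 12.343715 → w_3 = 1.609732 - (0.127677)/(12.343715) = 1.599389

1.59939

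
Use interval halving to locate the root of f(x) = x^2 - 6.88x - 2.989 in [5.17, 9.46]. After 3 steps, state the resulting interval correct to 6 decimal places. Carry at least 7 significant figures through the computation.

[6.778750, 7.315000]

f(5.170000) = -11.829700, f(9.460000) = 21.417800 (opposite signs)
step 1: m = 7.315000, f(m) = 0.193025 > 0 → root in [5.170000, 7.315000]
step 2: m = 6.242500, f(m) = -6.968594 < 0 → root in [6.242500, 7.315000]
step 3: m = 6.778750, f(m) = -3.675348 < 0 → root in [6.778750, 7.315000]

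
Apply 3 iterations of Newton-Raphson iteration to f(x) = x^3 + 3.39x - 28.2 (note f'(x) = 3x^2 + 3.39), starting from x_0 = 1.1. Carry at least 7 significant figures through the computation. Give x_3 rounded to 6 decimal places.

2.755434

Newton update: x ← x − f(x)/f'(x).
x_0 = 1.100000: f = -23.140000, f' = 7.020000 → x_1 = 1.100000 - (-23.140000)/(7.020000) = 4.396296
x_1 = 4.396296: f = 71.672514, f' = 61.372263 → x_2 = 4.396296 - (71.672514)/(61.372263) = 3.228464
x_2 = 3.228464: f = 16.394706, f' = 34.658938 → x_3 = 3.228464 - (16.394706)/(34.658938) = 2.755434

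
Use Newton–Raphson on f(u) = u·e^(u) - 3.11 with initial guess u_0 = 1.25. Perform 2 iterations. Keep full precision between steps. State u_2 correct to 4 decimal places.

1.0688

Newton update: u ← u − f(u)/f'(u).
f'(u) = (u + 1)·e^(u)
u_0 = 1.250000: f = 1.252929, f' = 7.853272 → u_1 = 1.250000 - (1.252929)/(7.853272) = 1.090458
u_1 = 1.090458: f = 0.134805, f' = 6.220441 → u_2 = 1.090458 - (0.134805)/(6.220441) = 1.068786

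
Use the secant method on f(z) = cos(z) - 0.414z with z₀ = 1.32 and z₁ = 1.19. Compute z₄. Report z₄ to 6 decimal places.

1.098618

f(z_0) = -0.298305, f(z_1) = -0.121000
z_2 = 1.190000 - (-0.121000)·(1.190000 - 1.320000)/(-0.121000 - (-0.298305)) = 1.101282; f(z_2) = -0.003478
z_3 = 1.101282 - (-0.003478)·(1.101282 - 1.190000)/(-0.003478 - (-0.121000)) = 1.098657; f(z_3) = -0.000051
z_4 = 1.098657 - (-0.000051)·(1.098657 - 1.101282)/(-0.000051 - (-0.003478)) = 1.098618; f(z_4) = -0.000000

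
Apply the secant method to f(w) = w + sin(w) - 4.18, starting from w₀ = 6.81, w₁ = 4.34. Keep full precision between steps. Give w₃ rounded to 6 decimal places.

5.223426

Secant update: w_(k+1) = w_k − f(w_k)·(w_k − w_(k-1))/(f(w_k) − f(w_(k-1))).
f(w_0) = 3.132782, f(w_1) = -0.771461
w_2 = 4.340000 - (-0.771461)·(4.340000 - 6.810000)/(-0.771461 - (3.132782)) = 4.828061; f(w_2) = -0.345257
w_3 = 4.828061 - (-0.345257)·(4.828061 - 4.340000)/(-0.345257 - (-0.771461)) = 5.223426; f(w_3) = 0.171188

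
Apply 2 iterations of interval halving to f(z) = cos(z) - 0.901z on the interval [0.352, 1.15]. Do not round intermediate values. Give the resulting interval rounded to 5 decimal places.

[0.75100, 0.95050]

f(0.352000) = 0.621533, f(1.150000) = -0.627663 (opposite signs)
step 1: m = 0.751000, f(m) = 0.054356 > 0 → root in [0.751000, 1.150000]
step 2: m = 0.950500, f(m) = -0.275124 < 0 → root in [0.751000, 0.950500]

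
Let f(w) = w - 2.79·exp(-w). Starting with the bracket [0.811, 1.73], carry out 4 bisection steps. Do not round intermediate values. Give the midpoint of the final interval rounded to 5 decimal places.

f(0.811000) = -0.428913, f(1.730000) = 1.235376 (opposite signs)
step 1: m = 1.270500, f(m) = 0.487371 > 0 → root in [0.811000, 1.270500]
step 2: m = 1.040750, f(m) = 0.055351 > 0 → root in [0.811000, 1.040750]
step 3: m = 0.925875, f(m) = -0.179480 < 0 → root in [0.925875, 1.040750]
step 4: m = 0.983313, f(m) = -0.060343 < 0 → root in [0.983313, 1.040750]
Midpoint of [0.983313, 1.040750] = 1.012031

1.01203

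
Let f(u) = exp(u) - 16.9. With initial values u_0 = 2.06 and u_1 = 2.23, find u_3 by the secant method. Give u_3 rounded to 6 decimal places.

2.737197

f(u_0) = -9.054030, f(u_1) = -7.600134
u_2 = 2.230000 - (-7.600134)·(2.230000 - 2.060000)/(-7.600134 - (-9.054030)) = 3.118662; f(u_2) = 5.716105
u_3 = 3.118662 - (5.716105)·(3.118662 - 2.230000)/(5.716105 - (-7.600134)) = 2.737197; f(u_3) = -1.456369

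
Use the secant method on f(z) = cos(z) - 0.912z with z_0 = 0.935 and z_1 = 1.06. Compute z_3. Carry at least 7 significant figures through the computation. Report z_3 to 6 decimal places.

f(z_0) = -0.258902, f(z_1) = -0.477848
z_2 = 1.060000 - (-0.477848)·(1.060000 - 0.935000)/(-0.477848 - (-0.258902)) = 0.787189; f(z_2) = -0.012077
z_3 = 0.787189 - (-0.012077)·(0.787189 - 1.060000)/(-0.012077 - (-0.477848)) = 0.780115; f(z_3) = -0.000633

0.780115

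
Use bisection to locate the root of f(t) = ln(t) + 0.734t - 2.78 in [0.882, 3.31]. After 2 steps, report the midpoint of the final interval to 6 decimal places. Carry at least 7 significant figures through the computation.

f(0.882000) = -2.258175, f(3.310000) = 0.846488 (opposite signs)
step 1: m = 2.096000, f(m) = -0.501505 < 0 → root in [2.096000, 3.310000]
step 2: m = 2.703000, f(m) = 0.198364 > 0 → root in [2.096000, 2.703000]
Midpoint of [2.096000, 2.703000] = 2.399500

2.399500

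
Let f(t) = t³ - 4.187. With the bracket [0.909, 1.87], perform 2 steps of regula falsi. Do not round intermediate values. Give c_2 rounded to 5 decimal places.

1.59171

f(0.909000) = -3.435911, f(1.870000) = 2.352203
step 1: c = 1.479464, f(c) = -0.948729 < 0 → new bracket [1.479464, 1.870000]
step 2: c = 1.591709, f(c) = -0.154346 < 0 → new bracket [1.591709, 1.870000]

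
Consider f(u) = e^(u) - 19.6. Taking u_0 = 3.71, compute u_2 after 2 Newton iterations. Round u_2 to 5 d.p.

2.99692

Newton update: u ← u − f(u)/f'(u).
f'(u) = e^(u)
u_0 = 3.710000: f = 21.253807, f' = 40.853807 → u_1 = 3.710000 - (21.253807)/(40.853807) = 3.189759
u_1 = 3.189759: f = 4.682586, f' = 24.282586 → u_2 = 3.189759 - (4.682586)/(24.282586) = 2.996922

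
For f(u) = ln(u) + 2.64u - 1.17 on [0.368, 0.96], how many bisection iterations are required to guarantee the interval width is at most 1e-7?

23

Initial width b − a = 0.96 − 0.368 = 0.592000.
After n steps the width is (b−a)/2^n; need (b−a)/2^n ≤ 1e-7.
So n ≥ log₂(0.592000/1e-7) = log₂(5920000.0000) ≈ 22.4972.
Hence n = 23.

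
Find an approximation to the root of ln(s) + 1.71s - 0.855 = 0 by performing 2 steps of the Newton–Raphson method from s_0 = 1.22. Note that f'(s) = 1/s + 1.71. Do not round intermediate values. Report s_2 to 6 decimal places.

0.703826

s_0 = 1.220000: f = 1.430051, f' = 2.529672 → s_1 = 1.220000 - (1.430051)/(2.529672) = 0.654689
s_1 = 0.654689: f = -0.159076, f' = 3.237442 → s_2 = 0.654689 - (-0.159076)/(3.237442) = 0.703826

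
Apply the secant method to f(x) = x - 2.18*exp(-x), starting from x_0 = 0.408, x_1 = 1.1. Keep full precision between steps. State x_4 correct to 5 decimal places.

f(x_0) = -1.041654, f(x_1) = 0.374341
x_2 = 1.100000 - (0.374341)·(1.100000 - 0.408000)/(0.374341 - (-1.041654)) = 0.917059; f(x_2) = 0.045728
x_3 = 0.917059 - (0.045728)·(0.917059 - 1.100000)/(0.045728 - (0.374341)) = 0.891602; f(x_3) = -0.002195
x_4 = 0.891602 - (-0.002195)·(0.891602 - 0.917059)/(-0.002195 - (0.045728)) = 0.892768; f(x_4) = 0.000013

0.89277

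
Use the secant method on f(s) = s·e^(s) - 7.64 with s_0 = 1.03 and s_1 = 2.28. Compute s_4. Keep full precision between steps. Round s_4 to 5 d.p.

f(s_0) = -4.754902, f(s_1) = 14.650831
s_2 = 2.280000 - (14.650831)·(2.280000 - 1.030000)/(14.650831 - (-4.754902)) = 1.336282; f(s_2) = -2.555619
s_3 = 1.336282 - (-2.555619)·(1.336282 - 2.280000)/(-2.555619 - (14.650831)) = 1.476449; f(s_3) = -1.177025
s_4 = 1.476449 - (-1.177025)·(1.476449 - 1.336282)/(-1.177025 - (-2.555619)) = 1.596123; f(s_4) = 0.235053

1.59612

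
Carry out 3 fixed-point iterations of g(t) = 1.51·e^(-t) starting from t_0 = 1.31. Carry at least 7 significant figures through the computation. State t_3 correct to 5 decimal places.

0.55290

t_1 = g(1.310000) = 0.407428
t_2 = g(0.407428) = 1.004692
t_3 = g(1.004692) = 0.552897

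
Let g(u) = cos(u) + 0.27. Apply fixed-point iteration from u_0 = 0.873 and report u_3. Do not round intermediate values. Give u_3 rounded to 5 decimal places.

u_1 = g(0.873000) = 0.912531
u_2 = g(0.912531) = 0.881746
u_3 = g(0.881746) = 0.905805

0.90580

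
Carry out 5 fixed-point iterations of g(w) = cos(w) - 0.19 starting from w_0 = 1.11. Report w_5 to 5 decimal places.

0.58972

w_1 = g(1.110000) = 0.254662
w_2 = g(0.254662) = 0.777749
w_3 = g(0.777749) = 0.522495
w_4 = g(0.522495) = 0.676577
w_5 = g(0.676577) = 0.589721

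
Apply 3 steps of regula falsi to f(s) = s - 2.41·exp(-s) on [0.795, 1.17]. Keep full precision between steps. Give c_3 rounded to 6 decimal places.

f(0.795000) = -0.293311, f(1.170000) = 0.422016
step 1: c = 0.948764, f(c) = 0.015566 > 0 → new bracket [0.795000, 0.948764]
step 2: c = 0.941015, f(c) = 0.000557 > 0 → new bracket [0.795000, 0.941015]
step 3: c = 0.940738, f(c) = 0.000020 > 0 → new bracket [0.795000, 0.940738]

0.940738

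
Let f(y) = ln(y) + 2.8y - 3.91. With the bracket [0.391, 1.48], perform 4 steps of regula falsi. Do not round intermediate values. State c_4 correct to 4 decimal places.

1.3022

f(0.391000) = -3.754248, f(1.480000) = 0.626042
step 1: c = 1.324357, f(c) = 0.079128 > 0 → new bracket [0.391000, 1.324357]
step 2: c = 1.305091, f(c) = 0.010528 > 0 → new bracket [0.391000, 1.305091]
step 3: c = 1.302535, f(c) = 0.001410 > 0 → new bracket [0.391000, 1.302535]
step 4: c = 1.302193, f(c) = 0.000189 > 0 → new bracket [0.391000, 1.302193]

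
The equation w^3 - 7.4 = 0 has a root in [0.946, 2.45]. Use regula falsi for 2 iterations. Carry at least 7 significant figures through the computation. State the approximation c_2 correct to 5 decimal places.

1.87960

f(0.946000) = -6.553409, f(2.450000) = 7.306125
step 1: c = 1.657159, f(c) = -2.849153 < 0 → new bracket [1.657159, 2.450000]
step 2: c = 1.879597, f(c) = -0.759597 < 0 → new bracket [1.879597, 2.450000]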